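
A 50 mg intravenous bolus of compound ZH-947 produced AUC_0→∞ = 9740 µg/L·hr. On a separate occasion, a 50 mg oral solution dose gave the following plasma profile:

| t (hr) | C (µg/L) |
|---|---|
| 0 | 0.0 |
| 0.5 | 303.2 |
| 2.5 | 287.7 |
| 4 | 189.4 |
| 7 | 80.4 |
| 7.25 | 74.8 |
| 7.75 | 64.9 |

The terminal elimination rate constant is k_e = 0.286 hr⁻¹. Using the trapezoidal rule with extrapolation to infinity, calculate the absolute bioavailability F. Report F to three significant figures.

F = 0.176

Trapezoidal AUC_0→7.75 (oral solution):
  [0→0.5]: (0.0+303.2)/2 × 0.5 = 75.8
  [0.5→2.5]: (303.2+287.7)/2 × 2 = 590.9
  [2.5→4]: (287.7+189.4)/2 × 1.5 = 357.825
  [4→7]: (189.4+80.4)/2 × 3 = 404.7
  [7→7.25]: (80.4+74.8)/2 × 0.25 = 19.4
  [7.25→7.75]: (74.8+64.9)/2 × 0.5 = 34.925
  Sum = 1483.55 µg/L·hr
Tail: C_last/k_e = 64.9/0.286 = 226.923
AUC_0→∞ (oral solution) = 1483.55 + 226.923 = 1710.473 µg/L·hr
F = (AUC_ev/D_ev)/(AUC_iv/D_iv) = (1710.473/50)/(9740/50) = 34.20946/194.8 = 0.1756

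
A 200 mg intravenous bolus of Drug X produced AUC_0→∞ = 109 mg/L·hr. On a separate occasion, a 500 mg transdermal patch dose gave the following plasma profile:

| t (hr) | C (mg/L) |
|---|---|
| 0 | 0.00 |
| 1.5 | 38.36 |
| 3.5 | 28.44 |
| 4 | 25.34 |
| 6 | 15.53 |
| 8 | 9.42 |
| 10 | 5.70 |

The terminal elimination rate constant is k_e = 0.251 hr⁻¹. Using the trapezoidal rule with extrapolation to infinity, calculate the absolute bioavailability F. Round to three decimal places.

Trapezoidal AUC_0→10 (transdermal patch):
  [0→1.5]: (0.00+38.36)/2 × 1.5 = 28.77
  [1.5→3.5]: (38.36+28.44)/2 × 2 = 66.8
  [3.5→4]: (28.44+25.34)/2 × 0.5 = 13.445
  [4→6]: (25.34+15.53)/2 × 2 = 40.87
  [6→8]: (15.53+9.42)/2 × 2 = 24.95
  [8→10]: (9.42+5.70)/2 × 2 = 15.12
  Sum = 189.955 mg/L·hr
Tail: C_last/k_e = 5.70/0.251 = 22.709
AUC_0→∞ (transdermal patch) = 189.955 + 22.709 = 212.664 mg/L·hr
F = (AUC_ev/D_ev)/(AUC_iv/D_iv) = (212.664/500)/(109/200) = 0.425328/0.545 = 0.7804

F = 0.780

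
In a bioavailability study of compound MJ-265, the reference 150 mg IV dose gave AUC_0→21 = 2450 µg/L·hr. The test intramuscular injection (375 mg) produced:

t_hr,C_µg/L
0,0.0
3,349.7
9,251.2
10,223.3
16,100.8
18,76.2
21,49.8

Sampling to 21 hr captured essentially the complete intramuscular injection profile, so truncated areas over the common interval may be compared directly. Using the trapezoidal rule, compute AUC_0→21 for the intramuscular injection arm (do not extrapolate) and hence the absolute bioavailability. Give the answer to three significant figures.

Trapezoidal AUC_0→21 (intramuscular injection):
  [0→3]: (0.0+349.7)/2 × 3 = 524.55
  [3→9]: (349.7+251.2)/2 × 6 = 1802.7
  [9→10]: (251.2+223.3)/2 × 1 = 237.25
  [10→16]: (223.3+100.8)/2 × 6 = 972.3
  [16→18]: (100.8+76.2)/2 × 2 = 177.0
  [18→21]: (76.2+49.8)/2 × 3 = 189.0
  Sum = 3902.8 µg/L·hr
F = (AUC_ev/D_ev)/(AUC_iv/D_iv) = (3902.8/375)/(2450/150) = 10.4075/16.3333 = 0.6372

F = 0.637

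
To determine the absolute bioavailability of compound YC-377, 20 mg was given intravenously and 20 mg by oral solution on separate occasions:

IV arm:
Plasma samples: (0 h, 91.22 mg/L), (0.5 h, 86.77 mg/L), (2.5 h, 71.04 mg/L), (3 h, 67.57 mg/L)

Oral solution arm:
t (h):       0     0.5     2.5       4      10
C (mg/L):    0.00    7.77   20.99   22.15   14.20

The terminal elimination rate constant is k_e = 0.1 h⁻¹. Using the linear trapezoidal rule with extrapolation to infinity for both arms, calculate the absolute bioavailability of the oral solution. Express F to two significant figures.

Trapezoidal AUC_0→3 (IV):
  [0→0.5]: (91.22+86.77)/2 × 0.5 = 44.4975
  [0.5→2.5]: (86.77+71.04)/2 × 2 = 157.81
  [2.5→3]: (71.04+67.57)/2 × 0.5 = 34.6525
  Sum = 236.96 mg/L·h
IV tail: 67.57/0.1 = 675.700; AUC_iv,0→∞ = 236.96 + 675.700 = 912.66 mg/L·h
Trapezoidal AUC_0→10 (oral solution):
  [0→0.5]: (0.00+7.77)/2 × 0.5 = 1.9425
  [0.5→2.5]: (7.77+20.99)/2 × 2 = 28.76
  [2.5→4]: (20.99+22.15)/2 × 1.5 = 32.355
  [4→10]: (22.15+14.20)/2 × 6 = 109.05
  Sum = 172.1075 mg/L·h
oral solution tail: 14.20/0.1 = 142.000; AUC_ev,0→∞ = 172.1075 + 142.000 = 314.1075 mg/L·h
F = (AUC_ev/D_ev)/(AUC_iv/D_iv) = (314.1075/20)/(912.66/20) = 15.705375/45.633 = 0.3442

F = 0.34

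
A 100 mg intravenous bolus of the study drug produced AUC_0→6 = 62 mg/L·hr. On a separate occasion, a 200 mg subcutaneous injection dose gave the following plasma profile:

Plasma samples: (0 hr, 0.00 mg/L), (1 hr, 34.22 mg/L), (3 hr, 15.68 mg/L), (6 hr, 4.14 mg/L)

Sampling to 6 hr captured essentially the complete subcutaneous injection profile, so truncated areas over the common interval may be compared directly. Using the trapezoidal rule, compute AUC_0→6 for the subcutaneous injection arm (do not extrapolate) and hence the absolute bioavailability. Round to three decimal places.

F = 0.780

Trapezoidal AUC_0→6 (subcutaneous injection):
  [0→1]: (0.00+34.22)/2 × 1 = 17.11
  [1→3]: (34.22+15.68)/2 × 2 = 49.9
  [3→6]: (15.68+4.14)/2 × 3 = 29.73
  Sum = 96.74 mg/L·hr
F = (AUC_ev/D_ev)/(AUC_iv/D_iv) = (96.74/200)/(62/100) = 0.4837/0.62 = 0.7802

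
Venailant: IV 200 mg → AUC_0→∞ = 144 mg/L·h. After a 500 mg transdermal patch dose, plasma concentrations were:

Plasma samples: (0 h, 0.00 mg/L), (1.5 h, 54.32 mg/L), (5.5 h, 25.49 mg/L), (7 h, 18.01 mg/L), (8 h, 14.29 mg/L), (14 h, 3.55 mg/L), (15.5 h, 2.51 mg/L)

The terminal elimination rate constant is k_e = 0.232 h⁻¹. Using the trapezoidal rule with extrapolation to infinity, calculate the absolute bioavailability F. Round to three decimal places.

Trapezoidal AUC_0→15.5 (transdermal patch):
  [0→1.5]: (0.00+54.32)/2 × 1.5 = 40.74
  [1.5→5.5]: (54.32+25.49)/2 × 4 = 159.62
  [5.5→7]: (25.49+18.01)/2 × 1.5 = 32.625
  [7→8]: (18.01+14.29)/2 × 1 = 16.15
  [8→14]: (14.29+3.55)/2 × 6 = 53.52
  [14→15.5]: (3.55+2.51)/2 × 1.5 = 4.545
  Sum = 307.2 mg/L·h
Tail: C_last/k_e = 2.51/0.232 = 10.819
AUC_0→∞ (transdermal patch) = 307.2 + 10.819 = 318.019 mg/L·h
F = (AUC_ev/D_ev)/(AUC_iv/D_iv) = (318.019/500)/(144/200) = 0.636038/0.72 = 0.8834

F = 0.883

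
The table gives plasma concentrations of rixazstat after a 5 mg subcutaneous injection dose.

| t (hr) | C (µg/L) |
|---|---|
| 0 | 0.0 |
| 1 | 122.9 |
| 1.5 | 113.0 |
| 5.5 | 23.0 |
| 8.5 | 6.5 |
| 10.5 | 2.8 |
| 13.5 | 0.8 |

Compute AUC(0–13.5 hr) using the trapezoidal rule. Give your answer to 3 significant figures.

AUC = 451 µg/L·hr

Trapezoidal AUC_0→13.5:
  [0→1]: (0.0+122.9)/2 × 1 = 61.45
  [1→1.5]: (122.9+113.0)/2 × 0.5 = 58.975
  [1.5→5.5]: (113.0+23.0)/2 × 4 = 272.0
  [5.5→8.5]: (23.0+6.5)/2 × 3 = 44.25
  [8.5→10.5]: (6.5+2.8)/2 × 2 = 9.3
  [10.5→13.5]: (2.8+0.8)/2 × 3 = 5.4
  Sum = 451.375 µg/L·hr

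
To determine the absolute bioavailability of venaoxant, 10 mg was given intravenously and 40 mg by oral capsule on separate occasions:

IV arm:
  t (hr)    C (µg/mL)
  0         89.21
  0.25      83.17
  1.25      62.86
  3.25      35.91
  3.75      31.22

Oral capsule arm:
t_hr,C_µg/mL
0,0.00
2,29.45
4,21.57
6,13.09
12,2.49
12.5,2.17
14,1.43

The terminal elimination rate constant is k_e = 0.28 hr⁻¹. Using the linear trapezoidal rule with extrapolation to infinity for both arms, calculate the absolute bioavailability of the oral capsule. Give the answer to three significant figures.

F = 0.133

Trapezoidal AUC_0→3.75 (IV):
  [0→0.25]: (89.21+83.17)/2 × 0.25 = 21.5475
  [0.25→1.25]: (83.17+62.86)/2 × 1 = 73.015
  [1.25→3.25]: (62.86+35.91)/2 × 2 = 98.77
  [3.25→3.75]: (35.91+31.22)/2 × 0.5 = 16.7825
  Sum = 210.115 µg/mL·hr
IV tail: 31.22/0.28 = 111.500; AUC_iv,0→∞ = 210.115 + 111.500 = 321.615 µg/mL·hr
Trapezoidal AUC_0→14 (oral capsule):
  [0→2]: (0.00+29.45)/2 × 2 = 29.45
  [2→4]: (29.45+21.57)/2 × 2 = 51.02
  [4→6]: (21.57+13.09)/2 × 2 = 34.66
  [6→12]: (13.09+2.49)/2 × 6 = 46.74
  [12→12.5]: (2.49+2.17)/2 × 0.5 = 1.165
  [12.5→14]: (2.17+1.43)/2 × 1.5 = 2.7
  Sum = 165.735 µg/mL·hr
oral capsule tail: 1.43/0.28 = 5.107; AUC_ev,0→∞ = 165.735 + 5.107 = 170.842 µg/mL·hr
F = (AUC_ev/D_ev)/(AUC_iv/D_iv) = (170.842/40)/(321.615/10) = 4.27105/32.1615 = 0.1328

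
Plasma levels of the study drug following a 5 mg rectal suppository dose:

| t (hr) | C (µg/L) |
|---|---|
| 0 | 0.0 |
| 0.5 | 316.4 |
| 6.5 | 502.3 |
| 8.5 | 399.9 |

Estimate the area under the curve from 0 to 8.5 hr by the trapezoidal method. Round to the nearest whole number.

Trapezoidal AUC_0→8.5:
  [0→0.5]: (0.0+316.4)/2 × 0.5 = 79.1
  [0.5→6.5]: (316.4+502.3)/2 × 6 = 2456.1
  [6.5→8.5]: (502.3+399.9)/2 × 2 = 902.2
  Sum = 3437.4 µg/L·hr

AUC = 3437 µg/L·hr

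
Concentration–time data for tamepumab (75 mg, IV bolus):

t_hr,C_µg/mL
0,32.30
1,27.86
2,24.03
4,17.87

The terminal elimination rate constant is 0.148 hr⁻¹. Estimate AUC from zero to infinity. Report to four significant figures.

AUC = 218.7 µg/mL·hr

Trapezoidal AUC_0→4:
  [0→1]: (32.30+27.86)/2 × 1 = 30.08
  [1→2]: (27.86+24.03)/2 × 1 = 25.945
  [2→4]: (24.03+17.87)/2 × 2 = 41.9
  Sum = 97.925 µg/mL·hr
Extrapolated tail: C_last / k_e = 17.87 / 0.148 = 120.743
AUC_0→∞ = 97.925 + 120.743 = 218.668 µg/mL·hr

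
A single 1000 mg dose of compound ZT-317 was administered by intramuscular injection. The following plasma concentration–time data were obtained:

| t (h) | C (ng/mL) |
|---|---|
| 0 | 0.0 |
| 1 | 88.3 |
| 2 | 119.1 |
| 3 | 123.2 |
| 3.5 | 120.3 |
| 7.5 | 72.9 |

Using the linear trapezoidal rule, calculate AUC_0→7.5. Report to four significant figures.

Trapezoidal AUC_0→7.5:
  [0→1]: (0.0+88.3)/2 × 1 = 44.15
  [1→2]: (88.3+119.1)/2 × 1 = 103.7
  [2→3]: (119.1+123.2)/2 × 1 = 121.15
  [3→3.5]: (123.2+120.3)/2 × 0.5 = 60.875
  [3.5→7.5]: (120.3+72.9)/2 × 4 = 386.4
  Sum = 716.275 ng/mL·h

AUC = 716.3 ng/mL·h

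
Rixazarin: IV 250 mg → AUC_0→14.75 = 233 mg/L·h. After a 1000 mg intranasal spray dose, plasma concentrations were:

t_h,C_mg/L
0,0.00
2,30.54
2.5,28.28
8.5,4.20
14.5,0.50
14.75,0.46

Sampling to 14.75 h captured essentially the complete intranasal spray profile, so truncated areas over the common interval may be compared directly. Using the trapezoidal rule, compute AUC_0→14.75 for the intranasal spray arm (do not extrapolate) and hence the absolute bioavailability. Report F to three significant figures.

F = 0.168

Trapezoidal AUC_0→14.75 (intranasal spray):
  [0→2]: (0.00+30.54)/2 × 2 = 30.54
  [2→2.5]: (30.54+28.28)/2 × 0.5 = 14.705
  [2.5→8.5]: (28.28+4.20)/2 × 6 = 97.44
  [8.5→14.5]: (4.20+0.50)/2 × 6 = 14.1
  [14.5→14.75]: (0.50+0.46)/2 × 0.25 = 0.12
  Sum = 156.905 mg/L·h
F = (AUC_ev/D_ev)/(AUC_iv/D_iv) = (156.905/1000)/(233/250) = 0.156905/0.932 = 0.1684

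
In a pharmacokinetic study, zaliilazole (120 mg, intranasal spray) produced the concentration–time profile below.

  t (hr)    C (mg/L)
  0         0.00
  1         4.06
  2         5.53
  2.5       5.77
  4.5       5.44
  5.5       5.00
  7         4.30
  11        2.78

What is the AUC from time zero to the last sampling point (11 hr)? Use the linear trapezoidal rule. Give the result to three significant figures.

AUC = 47.2 mg/L·hr

Trapezoidal AUC_0→11:
  [0→1]: (0.00+4.06)/2 × 1 = 2.03
  [1→2]: (4.06+5.53)/2 × 1 = 4.795
  [2→2.5]: (5.53+5.77)/2 × 0.5 = 2.825
  [2.5→4.5]: (5.77+5.44)/2 × 2 = 11.21
  [4.5→5.5]: (5.44+5.00)/2 × 1 = 5.22
  [5.5→7]: (5.00+4.30)/2 × 1.5 = 6.975
  [7→11]: (4.30+2.78)/2 × 4 = 14.16
  Sum = 47.215 mg/L·hr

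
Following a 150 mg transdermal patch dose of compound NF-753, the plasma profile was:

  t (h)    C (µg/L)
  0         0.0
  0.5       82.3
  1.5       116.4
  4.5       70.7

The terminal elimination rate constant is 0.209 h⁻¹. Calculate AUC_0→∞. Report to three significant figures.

AUC = 739 µg/L·h

Trapezoidal AUC_0→4.5:
  [0→0.5]: (0.0+82.3)/2 × 0.5 = 20.575
  [0.5→1.5]: (82.3+116.4)/2 × 1 = 99.35
  [1.5→4.5]: (116.4+70.7)/2 × 3 = 280.65
  Sum = 400.575 µg/L·h
Extrapolated tail: C_last / k_e = 70.7 / 0.209 = 338.278
AUC_0→∞ = 400.575 + 338.278 = 738.853 µg/L·h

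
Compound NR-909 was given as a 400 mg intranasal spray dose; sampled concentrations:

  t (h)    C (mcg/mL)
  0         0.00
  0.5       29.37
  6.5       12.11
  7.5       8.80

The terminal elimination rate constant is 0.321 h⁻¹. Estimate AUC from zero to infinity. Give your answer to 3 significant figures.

Trapezoidal AUC_0→7.5:
  [0→0.5]: (0.00+29.37)/2 × 0.5 = 7.3425
  [0.5→6.5]: (29.37+12.11)/2 × 6 = 124.44
  [6.5→7.5]: (12.11+8.80)/2 × 1 = 10.455
  Sum = 142.2375 mcg/mL·h
Extrapolated tail: C_last / k_e = 8.80 / 0.321 = 27.414
AUC_0→∞ = 142.2375 + 27.414 = 169.6515 mcg/mL·h

AUC = 170 mcg/mL·h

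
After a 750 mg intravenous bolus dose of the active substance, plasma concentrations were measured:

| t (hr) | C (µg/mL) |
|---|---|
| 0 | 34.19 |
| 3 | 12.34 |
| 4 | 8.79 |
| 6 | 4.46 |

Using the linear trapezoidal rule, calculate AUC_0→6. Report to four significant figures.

AUC = 93.61 µg/mL·hr

Trapezoidal AUC_0→6:
  [0→3]: (34.19+12.34)/2 × 3 = 69.795
  [3→4]: (12.34+8.79)/2 × 1 = 10.565
  [4→6]: (8.79+4.46)/2 × 2 = 13.25
  Sum = 93.61 µg/mL·hr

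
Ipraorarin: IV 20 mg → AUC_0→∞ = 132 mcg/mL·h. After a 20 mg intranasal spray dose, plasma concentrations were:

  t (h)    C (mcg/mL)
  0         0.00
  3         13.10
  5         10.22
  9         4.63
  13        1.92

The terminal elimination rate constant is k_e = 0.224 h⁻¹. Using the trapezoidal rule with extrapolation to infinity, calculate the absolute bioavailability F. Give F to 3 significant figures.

Trapezoidal AUC_0→13 (intranasal spray):
  [0→3]: (0.00+13.10)/2 × 3 = 19.65
  [3→5]: (13.10+10.22)/2 × 2 = 23.32
  [5→9]: (10.22+4.63)/2 × 4 = 29.7
  [9→13]: (4.63+1.92)/2 × 4 = 13.1
  Sum = 85.77 mcg/mL·h
Tail: C_last/k_e = 1.92/0.224 = 8.571
AUC_0→∞ (intranasal spray) = 85.77 + 8.571 = 94.341 mcg/mL·h
F = (AUC_ev/D_ev)/(AUC_iv/D_iv) = (94.341/20)/(132/20) = 4.71705/6.6 = 0.7147

F = 0.715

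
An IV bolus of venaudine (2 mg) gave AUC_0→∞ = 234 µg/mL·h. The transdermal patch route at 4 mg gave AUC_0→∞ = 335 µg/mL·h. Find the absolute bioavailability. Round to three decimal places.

F = (AUC_ev / D_ev) / (AUC_iv / D_iv)
  = (335/4) / (234/2)
  = 83.75 / 117 = 0.7158

F = 0.716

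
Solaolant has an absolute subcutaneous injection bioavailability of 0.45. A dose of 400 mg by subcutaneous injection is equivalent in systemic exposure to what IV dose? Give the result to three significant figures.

Systemic exposure from an extravascular dose = F × D_ev, so the equivalent IV dose is F × D_ev.
D_iv = F × D_ev = 0.45 × 400 = 180 mg

D_iv = 180 mg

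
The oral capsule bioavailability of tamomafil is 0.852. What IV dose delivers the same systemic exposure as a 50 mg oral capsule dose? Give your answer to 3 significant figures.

Systemic exposure from an extravascular dose = F × D_ev, so the equivalent IV dose is F × D_ev.
D_iv = F × D_ev = 0.852 × 50 = 42.6 mg

D_iv = 42.6 mg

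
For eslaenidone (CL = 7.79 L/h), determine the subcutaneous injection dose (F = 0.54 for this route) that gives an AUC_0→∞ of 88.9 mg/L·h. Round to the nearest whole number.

Dose = 1282 mg

Dose = CL × AUC_0→∞ / F
     = 7.79 × 88.9 / 0.54 = 1282.46 mg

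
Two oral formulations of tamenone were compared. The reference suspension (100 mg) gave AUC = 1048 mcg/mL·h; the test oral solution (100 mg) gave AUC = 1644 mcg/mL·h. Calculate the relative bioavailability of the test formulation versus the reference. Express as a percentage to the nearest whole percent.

F_rel = (AUC_test/D_test) / (AUC_ref/D_ref)
      = (1644/100) / (1048/100)
      = 16.44 / 10.48 = 1.5687 = 156.87%

F_rel = 157%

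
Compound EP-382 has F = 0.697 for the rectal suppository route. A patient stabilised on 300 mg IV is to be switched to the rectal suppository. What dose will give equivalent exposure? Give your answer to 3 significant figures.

For equal systemic exposure: F × D_ev = D_iv
D_ev = D_iv / F = 300 / 0.697 = 430.416 mg

D_rectal = 430 mg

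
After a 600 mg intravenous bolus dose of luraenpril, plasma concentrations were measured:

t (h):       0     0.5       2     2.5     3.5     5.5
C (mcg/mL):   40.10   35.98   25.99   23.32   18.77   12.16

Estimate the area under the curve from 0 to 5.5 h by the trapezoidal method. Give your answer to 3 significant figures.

AUC = 130 mcg/mL·h

Trapezoidal AUC_0→5.5:
  [0→0.5]: (40.10+35.98)/2 × 0.5 = 19.02
  [0.5→2]: (35.98+25.99)/2 × 1.5 = 46.4775
  [2→2.5]: (25.99+23.32)/2 × 0.5 = 12.3275
  [2.5→3.5]: (23.32+18.77)/2 × 1 = 21.045
  [3.5→5.5]: (18.77+12.16)/2 × 2 = 30.93
  Sum = 129.8 mcg/mL·h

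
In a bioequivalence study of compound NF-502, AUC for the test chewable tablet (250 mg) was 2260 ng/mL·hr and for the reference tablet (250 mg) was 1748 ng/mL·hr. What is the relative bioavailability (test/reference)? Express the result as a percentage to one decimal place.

F_rel = (AUC_test/D_test) / (AUC_ref/D_ref)
      = (2260/250) / (1748/250)
      = 9.04 / 6.992 = 1.2929 = 129.29%

F_rel = 129.3%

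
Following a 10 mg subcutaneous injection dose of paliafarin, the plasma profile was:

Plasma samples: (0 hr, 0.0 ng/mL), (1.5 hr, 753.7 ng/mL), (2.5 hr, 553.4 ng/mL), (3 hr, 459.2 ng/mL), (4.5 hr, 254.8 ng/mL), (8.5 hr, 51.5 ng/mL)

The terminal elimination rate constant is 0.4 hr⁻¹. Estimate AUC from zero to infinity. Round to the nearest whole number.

Trapezoidal AUC_0→8.5:
  [0→1.5]: (0.0+753.7)/2 × 1.5 = 565.275
  [1.5→2.5]: (753.7+553.4)/2 × 1 = 653.55
  [2.5→3]: (553.4+459.2)/2 × 0.5 = 253.15
  [3→4.5]: (459.2+254.8)/2 × 1.5 = 535.5
  [4.5→8.5]: (254.8+51.5)/2 × 4 = 612.6
  Sum = 2620.075 ng/mL·hr
Extrapolated tail: C_last / k_e = 51.5 / 0.4 = 128.750
AUC_0→∞ = 2620.075 + 128.750 = 2748.825 ng/mL·hr

AUC = 2749 ng/mL·hr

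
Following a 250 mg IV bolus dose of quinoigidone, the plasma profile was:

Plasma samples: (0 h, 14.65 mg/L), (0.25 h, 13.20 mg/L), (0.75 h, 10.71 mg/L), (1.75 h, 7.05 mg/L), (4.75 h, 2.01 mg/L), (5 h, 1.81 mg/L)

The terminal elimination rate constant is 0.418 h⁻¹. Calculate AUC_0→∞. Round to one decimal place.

Trapezoidal AUC_0→5:
  [0→0.25]: (14.65+13.20)/2 × 0.25 = 3.48125
  [0.25→0.75]: (13.20+10.71)/2 × 0.5 = 5.9775
  [0.75→1.75]: (10.71+7.05)/2 × 1 = 8.88
  [1.75→4.75]: (7.05+2.01)/2 × 3 = 13.59
  [4.75→5]: (2.01+1.81)/2 × 0.25 = 0.4775
  Sum = 32.40625 mg/L·h
Extrapolated tail: C_last / k_e = 1.81 / 0.418 = 4.330
AUC_0→∞ = 32.40625 + 4.330 = 36.73625 mg/L·h

AUC = 36.7 mg/L·h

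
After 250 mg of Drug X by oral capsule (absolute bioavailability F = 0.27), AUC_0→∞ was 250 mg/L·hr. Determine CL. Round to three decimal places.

CL = F × Dose / AUC_0→∞
   = 0.27 × 250 / 250 = 0.27 L/hr

CL = 0.270 L/hr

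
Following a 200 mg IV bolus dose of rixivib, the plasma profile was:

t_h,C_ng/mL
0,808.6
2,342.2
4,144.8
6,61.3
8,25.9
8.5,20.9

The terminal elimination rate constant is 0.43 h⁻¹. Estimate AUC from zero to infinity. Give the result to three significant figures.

Trapezoidal AUC_0→8.5:
  [0→2]: (808.6+342.2)/2 × 2 = 1150.8
  [2→4]: (342.2+144.8)/2 × 2 = 487.0
  [4→6]: (144.8+61.3)/2 × 2 = 206.1
  [6→8]: (61.3+25.9)/2 × 2 = 87.2
  [8→8.5]: (25.9+20.9)/2 × 0.5 = 11.7
  Sum = 1942.8 ng/mL·h
Extrapolated tail: C_last / k_e = 20.9 / 0.43 = 48.605
AUC_0→∞ = 1942.8 + 48.605 = 1991.405 ng/mL·h

AUC = 1990 ng/mL·h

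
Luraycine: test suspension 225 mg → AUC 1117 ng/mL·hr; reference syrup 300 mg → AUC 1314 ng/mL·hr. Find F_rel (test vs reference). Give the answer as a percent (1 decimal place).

F_rel = 113.3%

F_rel = (AUC_test/D_test) / (AUC_ref/D_ref)
      = (1117/225) / (1314/300)
      = 4.96444 / 4.38 = 1.1334 = 113.34%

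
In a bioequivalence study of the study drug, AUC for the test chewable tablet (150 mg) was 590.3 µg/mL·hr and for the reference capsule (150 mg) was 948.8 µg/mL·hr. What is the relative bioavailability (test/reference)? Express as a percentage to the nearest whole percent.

F_rel = (AUC_test/D_test) / (AUC_ref/D_ref)
      = (590.3/150) / (948.8/150)
      = 3.93533 / 6.32533 = 0.6222 = 62.22%

F_rel = 62%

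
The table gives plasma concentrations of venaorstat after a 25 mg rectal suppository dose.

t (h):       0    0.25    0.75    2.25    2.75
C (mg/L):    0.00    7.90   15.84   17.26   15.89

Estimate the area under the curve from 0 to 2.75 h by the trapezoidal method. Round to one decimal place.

AUC = 40.0 mg/L·h

Trapezoidal AUC_0→2.75:
  [0→0.25]: (0.00+7.90)/2 × 0.25 = 0.9875
  [0.25→0.75]: (7.90+15.84)/2 × 0.5 = 5.935
  [0.75→2.25]: (15.84+17.26)/2 × 1.5 = 24.825
  [2.25→2.75]: (17.26+15.89)/2 × 0.5 = 8.2875
  Sum = 40.035 mg/L·h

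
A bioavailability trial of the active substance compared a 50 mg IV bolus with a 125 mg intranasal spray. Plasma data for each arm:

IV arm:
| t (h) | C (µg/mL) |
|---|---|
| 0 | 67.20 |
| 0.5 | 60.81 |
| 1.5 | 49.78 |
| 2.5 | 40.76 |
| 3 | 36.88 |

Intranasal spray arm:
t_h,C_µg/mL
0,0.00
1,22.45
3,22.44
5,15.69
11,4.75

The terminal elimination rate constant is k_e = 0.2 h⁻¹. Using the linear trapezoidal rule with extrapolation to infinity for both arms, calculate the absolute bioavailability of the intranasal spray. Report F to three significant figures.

Trapezoidal AUC_0→3 (IV):
  [0→0.5]: (67.20+60.81)/2 × 0.5 = 32.0025
  [0.5→1.5]: (60.81+49.78)/2 × 1 = 55.295
  [1.5→2.5]: (49.78+40.76)/2 × 1 = 45.27
  [2.5→3]: (40.76+36.88)/2 × 0.5 = 19.41
  Sum = 151.9775 µg/mL·h
IV tail: 36.88/0.2 = 184.400; AUC_iv,0→∞ = 151.9775 + 184.400 = 336.3775 µg/mL·h
Trapezoidal AUC_0→11 (intranasal spray):
  [0→1]: (0.00+22.45)/2 × 1 = 11.225
  [1→3]: (22.45+22.44)/2 × 2 = 44.89
  [3→5]: (22.44+15.69)/2 × 2 = 38.13
  [5→11]: (15.69+4.75)/2 × 6 = 61.32
  Sum = 155.565 µg/mL·h
intranasal spray tail: 4.75/0.2 = 23.750; AUC_ev,0→∞ = 155.565 + 23.750 = 179.315 µg/mL·h
F = (AUC_ev/D_ev)/(AUC_iv/D_iv) = (179.315/125)/(336.3775/50) = 1.43452/6.72755 = 0.2132

F = 0.213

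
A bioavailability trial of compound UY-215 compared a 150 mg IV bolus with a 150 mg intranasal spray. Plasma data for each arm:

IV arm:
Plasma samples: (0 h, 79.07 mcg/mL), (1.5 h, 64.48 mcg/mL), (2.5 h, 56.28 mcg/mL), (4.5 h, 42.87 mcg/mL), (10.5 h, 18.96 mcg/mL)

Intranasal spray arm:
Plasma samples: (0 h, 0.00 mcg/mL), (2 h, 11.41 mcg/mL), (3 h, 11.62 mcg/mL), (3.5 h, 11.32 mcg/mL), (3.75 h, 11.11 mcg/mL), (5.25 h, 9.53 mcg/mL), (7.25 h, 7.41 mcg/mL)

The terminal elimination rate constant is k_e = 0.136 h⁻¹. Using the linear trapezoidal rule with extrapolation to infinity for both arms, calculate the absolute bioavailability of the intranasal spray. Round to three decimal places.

Trapezoidal AUC_0→10.5 (IV):
  [0→1.5]: (79.07+64.48)/2 × 1.5 = 107.6625
  [1.5→2.5]: (64.48+56.28)/2 × 1 = 60.38
  [2.5→4.5]: (56.28+42.87)/2 × 2 = 99.15
  [4.5→10.5]: (42.87+18.96)/2 × 6 = 185.49
  Sum = 452.6825 mcg/mL·h
IV tail: 18.96/0.136 = 139.412; AUC_iv,0→∞ = 452.6825 + 139.412 = 592.0945 mcg/mL·h
Trapezoidal AUC_0→7.25 (intranasal spray):
  [0→2]: (0.00+11.41)/2 × 2 = 11.41
  [2→3]: (11.41+11.62)/2 × 1 = 11.515
  [3→3.5]: (11.62+11.32)/2 × 0.5 = 5.735
  [3.5→3.75]: (11.32+11.11)/2 × 0.25 = 2.80375
  [3.75→5.25]: (11.11+9.53)/2 × 1.5 = 15.48
  [5.25→7.25]: (9.53+7.41)/2 × 2 = 16.94
  Sum = 63.88375 mcg/mL·h
intranasal spray tail: 7.41/0.136 = 54.485; AUC_ev,0→∞ = 63.88375 + 54.485 = 118.36875 mcg/mL·h
F = (AUC_ev/D_ev)/(AUC_iv/D_iv) = (118.36875/150)/(592.0945/150) = 0.789125/3.9473 = 0.1999

F = 0.200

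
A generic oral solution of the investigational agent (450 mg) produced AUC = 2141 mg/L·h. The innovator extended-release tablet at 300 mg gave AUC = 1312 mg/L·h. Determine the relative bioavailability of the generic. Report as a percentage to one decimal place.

F_rel = 108.8%

F_rel = (AUC_test/D_test) / (AUC_ref/D_ref)
      = (2141/450) / (1312/300)
      = 4.75778 / 4.37333 = 1.0879 = 108.79%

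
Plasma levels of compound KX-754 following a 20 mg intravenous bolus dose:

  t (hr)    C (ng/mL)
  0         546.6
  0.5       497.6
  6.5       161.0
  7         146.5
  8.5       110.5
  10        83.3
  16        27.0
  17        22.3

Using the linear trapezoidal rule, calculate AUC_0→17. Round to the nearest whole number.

AUC = 3007 ng/mL·hr

Trapezoidal AUC_0→17:
  [0→0.5]: (546.6+497.6)/2 × 0.5 = 261.05
  [0.5→6.5]: (497.6+161.0)/2 × 6 = 1975.8
  [6.5→7]: (161.0+146.5)/2 × 0.5 = 76.875
  [7→8.5]: (146.5+110.5)/2 × 1.5 = 192.75
  [8.5→10]: (110.5+83.3)/2 × 1.5 = 145.35
  [10→16]: (83.3+27.0)/2 × 6 = 330.9
  [16→17]: (27.0+22.3)/2 × 1 = 24.65
  Sum = 3007.375 ng/mL·hr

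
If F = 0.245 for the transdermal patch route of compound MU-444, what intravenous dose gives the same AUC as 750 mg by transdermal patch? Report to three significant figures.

Systemic exposure from an extravascular dose = F × D_ev, so the equivalent IV dose is F × D_ev.
D_iv = F × D_ev = 0.245 × 750 = 183.75 mg

D_iv = 184 mg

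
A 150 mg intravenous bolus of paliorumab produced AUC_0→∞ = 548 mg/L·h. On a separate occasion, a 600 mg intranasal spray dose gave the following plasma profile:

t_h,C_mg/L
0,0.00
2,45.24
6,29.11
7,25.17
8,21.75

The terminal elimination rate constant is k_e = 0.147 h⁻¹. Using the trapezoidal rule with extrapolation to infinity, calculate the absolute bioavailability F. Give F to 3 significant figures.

F = 0.179

Trapezoidal AUC_0→8 (intranasal spray):
  [0→2]: (0.00+45.24)/2 × 2 = 45.24
  [2→6]: (45.24+29.11)/2 × 4 = 148.7
  [6→7]: (29.11+25.17)/2 × 1 = 27.14
  [7→8]: (25.17+21.75)/2 × 1 = 23.46
  Sum = 244.54 mg/L·h
Tail: C_last/k_e = 21.75/0.147 = 147.959
AUC_0→∞ (intranasal spray) = 244.54 + 147.959 = 392.499 mg/L·h
F = (AUC_ev/D_ev)/(AUC_iv/D_iv) = (392.499/600)/(548/150) = 0.654165/3.65333 = 0.1791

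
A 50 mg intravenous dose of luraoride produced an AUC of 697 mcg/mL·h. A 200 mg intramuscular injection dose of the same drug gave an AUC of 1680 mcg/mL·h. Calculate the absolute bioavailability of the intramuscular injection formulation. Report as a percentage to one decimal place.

F = (AUC_ev / D_ev) / (AUC_iv / D_iv)
  = (1680/200) / (697/50)
  = 8.4 / 13.94 = 0.6026
  = 60.26%

F = 60.3%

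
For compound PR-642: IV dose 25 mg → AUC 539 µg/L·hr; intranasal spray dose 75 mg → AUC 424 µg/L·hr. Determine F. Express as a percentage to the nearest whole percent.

F = (AUC_ev / D_ev) / (AUC_iv / D_iv)
  = (424/75) / (539/25)
  = 5.65333 / 21.56 = 0.2622
  = 26.22%

F = 26%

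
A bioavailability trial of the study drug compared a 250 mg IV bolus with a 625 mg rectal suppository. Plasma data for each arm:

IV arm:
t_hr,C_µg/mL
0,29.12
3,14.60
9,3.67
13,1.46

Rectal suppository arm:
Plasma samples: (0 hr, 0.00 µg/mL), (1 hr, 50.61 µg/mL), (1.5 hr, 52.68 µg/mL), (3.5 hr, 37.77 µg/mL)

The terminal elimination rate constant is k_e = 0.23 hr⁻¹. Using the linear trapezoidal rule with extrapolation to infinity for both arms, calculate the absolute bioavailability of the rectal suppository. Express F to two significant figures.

Trapezoidal AUC_0→13 (IV):
  [0→3]: (29.12+14.60)/2 × 3 = 65.58
  [3→9]: (14.60+3.67)/2 × 6 = 54.81
  [9→13]: (3.67+1.46)/2 × 4 = 10.26
  Sum = 130.65 µg/mL·hr
IV tail: 1.46/0.23 = 6.348; AUC_iv,0→∞ = 130.65 + 6.348 = 136.998 µg/mL·hr
Trapezoidal AUC_0→3.5 (rectal suppository):
  [0→1]: (0.00+50.61)/2 × 1 = 25.305
  [1→1.5]: (50.61+52.68)/2 × 0.5 = 25.8225
  [1.5→3.5]: (52.68+37.77)/2 × 2 = 90.45
  Sum = 141.5775 µg/mL·hr
rectal suppository tail: 37.77/0.23 = 164.217; AUC_ev,0→∞ = 141.5775 + 164.217 = 305.7945 µg/mL·hr
F = (AUC_ev/D_ev)/(AUC_iv/D_iv) = (305.7945/625)/(136.998/250) = 0.4892712/0.547992 = 0.8928

F = 0.89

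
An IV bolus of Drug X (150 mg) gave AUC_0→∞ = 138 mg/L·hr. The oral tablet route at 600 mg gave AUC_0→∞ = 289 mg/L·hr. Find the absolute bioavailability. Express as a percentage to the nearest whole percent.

F = (AUC_ev / D_ev) / (AUC_iv / D_iv)
  = (289/600) / (138/150)
  = 0.481667 / 0.92 = 0.5236
  = 52.36%

F = 52%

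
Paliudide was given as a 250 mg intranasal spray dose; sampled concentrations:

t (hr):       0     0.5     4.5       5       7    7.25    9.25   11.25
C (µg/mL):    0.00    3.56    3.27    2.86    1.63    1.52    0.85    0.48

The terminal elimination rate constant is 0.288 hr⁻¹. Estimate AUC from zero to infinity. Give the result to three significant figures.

AUC = 26.3 µg/mL·hr

Trapezoidal AUC_0→11.25:
  [0→0.5]: (0.00+3.56)/2 × 0.5 = 0.89
  [0.5→4.5]: (3.56+3.27)/2 × 4 = 13.66
  [4.5→5]: (3.27+2.86)/2 × 0.5 = 1.5325
  [5→7]: (2.86+1.63)/2 × 2 = 4.49
  [7→7.25]: (1.63+1.52)/2 × 0.25 = 0.39375
  [7.25→9.25]: (1.52+0.85)/2 × 2 = 2.37
  [9.25→11.25]: (0.85+0.48)/2 × 2 = 1.33
  Sum = 24.66625 µg/mL·hr
Extrapolated tail: C_last / k_e = 0.48 / 0.288 = 1.667
AUC_0→∞ = 24.66625 + 1.667 = 26.33325 µg/mL·hr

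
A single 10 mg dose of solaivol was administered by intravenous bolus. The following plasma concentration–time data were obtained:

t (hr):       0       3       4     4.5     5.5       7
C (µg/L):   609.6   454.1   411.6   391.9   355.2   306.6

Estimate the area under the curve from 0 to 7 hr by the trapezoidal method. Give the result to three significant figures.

Trapezoidal AUC_0→7:
  [0→3]: (609.6+454.1)/2 × 3 = 1595.55
  [3→4]: (454.1+411.6)/2 × 1 = 432.85
  [4→4.5]: (411.6+391.9)/2 × 0.5 = 200.875
  [4.5→5.5]: (391.9+355.2)/2 × 1 = 373.55
  [5.5→7]: (355.2+306.6)/2 × 1.5 = 496.35
  Sum = 3099.175 µg/L·hr

AUC = 3100 µg/L·hr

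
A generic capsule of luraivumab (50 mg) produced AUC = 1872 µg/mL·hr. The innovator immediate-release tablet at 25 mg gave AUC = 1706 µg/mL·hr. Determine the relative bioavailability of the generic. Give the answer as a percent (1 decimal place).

F_rel = 54.9%

F_rel = (AUC_test/D_test) / (AUC_ref/D_ref)
      = (1872/50) / (1706/25)
      = 37.44 / 68.24 = 0.5487 = 54.87%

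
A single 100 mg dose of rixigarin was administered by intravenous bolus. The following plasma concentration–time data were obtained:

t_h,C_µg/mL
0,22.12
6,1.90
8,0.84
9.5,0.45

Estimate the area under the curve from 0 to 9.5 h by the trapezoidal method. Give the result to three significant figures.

AUC = 75.8 µg/mL·h

Trapezoidal AUC_0→9.5:
  [0→6]: (22.12+1.90)/2 × 6 = 72.06
  [6→8]: (1.90+0.84)/2 × 2 = 2.74
  [8→9.5]: (0.84+0.45)/2 × 1.5 = 0.9675
  Sum = 75.7675 µg/mL·h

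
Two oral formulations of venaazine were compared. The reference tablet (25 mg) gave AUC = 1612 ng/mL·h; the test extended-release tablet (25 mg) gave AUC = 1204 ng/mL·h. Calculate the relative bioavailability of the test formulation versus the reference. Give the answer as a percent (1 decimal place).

F_rel = (AUC_test/D_test) / (AUC_ref/D_ref)
      = (1204/25) / (1612/25)
      = 48.16 / 64.48 = 0.7469 = 74.69%

F_rel = 74.7%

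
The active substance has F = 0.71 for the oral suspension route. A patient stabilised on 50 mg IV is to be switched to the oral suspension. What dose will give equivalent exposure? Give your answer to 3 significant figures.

D_oral = 70.4 mg

For equal systemic exposure: F × D_ev = D_iv
D_ev = D_iv / F = 50 / 0.71 = 70.4225 mg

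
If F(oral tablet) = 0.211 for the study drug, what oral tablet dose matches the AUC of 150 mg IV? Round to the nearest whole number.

D_oral = 711 mg

For equal systemic exposure: F × D_ev = D_iv
D_ev = D_iv / F = 150 / 0.211 = 710.9 mg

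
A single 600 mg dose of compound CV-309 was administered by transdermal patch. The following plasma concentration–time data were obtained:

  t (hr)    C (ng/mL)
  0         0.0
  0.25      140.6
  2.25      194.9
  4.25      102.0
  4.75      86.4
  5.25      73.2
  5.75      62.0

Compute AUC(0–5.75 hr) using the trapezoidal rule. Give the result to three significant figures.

Trapezoidal AUC_0→5.75:
  [0→0.25]: (0.0+140.6)/2 × 0.25 = 17.575
  [0.25→2.25]: (140.6+194.9)/2 × 2 = 335.5
  [2.25→4.25]: (194.9+102.0)/2 × 2 = 296.9
  [4.25→4.75]: (102.0+86.4)/2 × 0.5 = 47.1
  [4.75→5.25]: (86.4+73.2)/2 × 0.5 = 39.9
  [5.25→5.75]: (73.2+62.0)/2 × 0.5 = 33.8
  Sum = 770.775 ng/mL·hr

AUC = 771 ng/mL·hr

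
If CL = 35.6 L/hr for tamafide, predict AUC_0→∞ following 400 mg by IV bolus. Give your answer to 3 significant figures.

AUC = 11.2 mg/L·hr

AUC_0→∞ = Dose_iv / CL
        = 400 / 35.6 = 11.236 mg/L·hr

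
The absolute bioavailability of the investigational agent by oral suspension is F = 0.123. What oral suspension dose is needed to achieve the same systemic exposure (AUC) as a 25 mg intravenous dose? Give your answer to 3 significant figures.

For equal systemic exposure: F × D_ev = D_iv
D_ev = D_iv / F = 25 / 0.123 = 203.252 mg

D_oral = 203 mg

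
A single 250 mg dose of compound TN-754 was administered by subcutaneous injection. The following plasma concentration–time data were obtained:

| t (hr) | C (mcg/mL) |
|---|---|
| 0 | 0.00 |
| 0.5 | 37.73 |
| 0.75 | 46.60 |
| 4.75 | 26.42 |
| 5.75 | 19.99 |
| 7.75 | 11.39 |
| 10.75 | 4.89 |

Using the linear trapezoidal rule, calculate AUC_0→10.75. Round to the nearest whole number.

AUC = 245 mcg/mL·hr

Trapezoidal AUC_0→10.75:
  [0→0.5]: (0.00+37.73)/2 × 0.5 = 9.4325
  [0.5→0.75]: (37.73+46.60)/2 × 0.25 = 10.54125
  [0.75→4.75]: (46.60+26.42)/2 × 4 = 146.04
  [4.75→5.75]: (26.42+19.99)/2 × 1 = 23.205
  [5.75→7.75]: (19.99+11.39)/2 × 2 = 31.38
  [7.75→10.75]: (11.39+4.89)/2 × 3 = 24.42
  Sum = 245.01875 mcg/mL·hr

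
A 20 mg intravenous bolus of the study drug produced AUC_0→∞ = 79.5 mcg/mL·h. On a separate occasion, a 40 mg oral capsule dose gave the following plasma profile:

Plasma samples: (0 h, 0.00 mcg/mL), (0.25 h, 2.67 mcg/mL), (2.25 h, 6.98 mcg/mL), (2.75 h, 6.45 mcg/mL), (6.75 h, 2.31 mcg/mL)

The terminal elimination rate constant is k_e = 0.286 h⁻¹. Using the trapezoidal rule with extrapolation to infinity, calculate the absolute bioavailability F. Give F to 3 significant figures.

Trapezoidal AUC_0→6.75 (oral capsule):
  [0→0.25]: (0.00+2.67)/2 × 0.25 = 0.33375
  [0.25→2.25]: (2.67+6.98)/2 × 2 = 9.65
  [2.25→2.75]: (6.98+6.45)/2 × 0.5 = 3.3575
  [2.75→6.75]: (6.45+2.31)/2 × 4 = 17.52
  Sum = 30.86125 mcg/mL·h
Tail: C_last/k_e = 2.31/0.286 = 8.077
AUC_0→∞ (oral capsule) = 30.86125 + 8.077 = 38.93825 mcg/mL·h
F = (AUC_ev/D_ev)/(AUC_iv/D_iv) = (38.93825/40)/(79.5/20) = 0.97345625/3.975 = 0.2449

F = 0.245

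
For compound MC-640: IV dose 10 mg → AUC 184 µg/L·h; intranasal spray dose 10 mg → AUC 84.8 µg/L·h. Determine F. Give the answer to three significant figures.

F = 0.461

F = (AUC_ev / D_ev) / (AUC_iv / D_iv)
  = (84.8/10) / (184/10)
  = 8.48 / 18.4 = 0.4609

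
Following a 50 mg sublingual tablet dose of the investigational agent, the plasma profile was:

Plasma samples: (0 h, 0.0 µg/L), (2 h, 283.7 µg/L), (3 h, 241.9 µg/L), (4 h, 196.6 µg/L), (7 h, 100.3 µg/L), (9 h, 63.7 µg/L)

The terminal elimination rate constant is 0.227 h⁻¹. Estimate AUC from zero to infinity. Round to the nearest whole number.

Trapezoidal AUC_0→9:
  [0→2]: (0.0+283.7)/2 × 2 = 283.7
  [2→3]: (283.7+241.9)/2 × 1 = 262.8
  [3→4]: (241.9+196.6)/2 × 1 = 219.25
  [4→7]: (196.6+100.3)/2 × 3 = 445.35
  [7→9]: (100.3+63.7)/2 × 2 = 164.0
  Sum = 1375.1 µg/L·h
Extrapolated tail: C_last / k_e = 63.7 / 0.227 = 280.617
AUC_0→∞ = 1375.1 + 280.617 = 1655.717 µg/L·h

AUC = 1656 µg/L·h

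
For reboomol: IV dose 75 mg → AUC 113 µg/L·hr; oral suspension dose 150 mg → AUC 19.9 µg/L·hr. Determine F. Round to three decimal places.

F = 0.088

F = (AUC_ev / D_ev) / (AUC_iv / D_iv)
  = (19.9/150) / (113/75)
  = 0.132667 / 1.50667 = 0.0881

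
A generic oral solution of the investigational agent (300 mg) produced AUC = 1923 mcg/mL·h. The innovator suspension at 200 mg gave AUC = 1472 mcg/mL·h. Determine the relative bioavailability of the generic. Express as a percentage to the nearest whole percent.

F_rel = (AUC_test/D_test) / (AUC_ref/D_ref)
      = (1923/300) / (1472/200)
      = 6.41 / 7.36 = 0.8709 = 87.09%

F_rel = 87%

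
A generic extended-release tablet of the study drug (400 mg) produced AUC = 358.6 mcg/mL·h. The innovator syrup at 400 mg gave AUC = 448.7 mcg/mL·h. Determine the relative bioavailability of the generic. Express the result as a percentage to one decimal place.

F_rel = 79.9%

F_rel = (AUC_test/D_test) / (AUC_ref/D_ref)
      = (358.6/400) / (448.7/400)
      = 0.8965 / 1.12175 = 0.7992 = 79.92%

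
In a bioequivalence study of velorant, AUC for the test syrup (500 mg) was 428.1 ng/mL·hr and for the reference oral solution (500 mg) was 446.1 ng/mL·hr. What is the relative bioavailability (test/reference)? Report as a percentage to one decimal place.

F_rel = (AUC_test/D_test) / (AUC_ref/D_ref)
      = (428.1/500) / (446.1/500)
      = 0.8562 / 0.8922 = 0.9597 = 95.97%

F_rel = 96.0%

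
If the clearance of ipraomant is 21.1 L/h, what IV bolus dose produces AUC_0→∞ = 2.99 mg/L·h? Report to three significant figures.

Dose = 63.1 mg

Dose_iv = CL × AUC_0→∞
     = 21.1 × 2.99 = 63.089 mg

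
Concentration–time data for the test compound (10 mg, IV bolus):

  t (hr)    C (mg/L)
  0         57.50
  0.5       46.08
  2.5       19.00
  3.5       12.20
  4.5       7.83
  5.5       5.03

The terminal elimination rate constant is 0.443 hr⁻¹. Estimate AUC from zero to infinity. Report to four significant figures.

Trapezoidal AUC_0→5.5:
  [0→0.5]: (57.50+46.08)/2 × 0.5 = 25.895
  [0.5→2.5]: (46.08+19.00)/2 × 2 = 65.08
  [2.5→3.5]: (19.00+12.20)/2 × 1 = 15.6
  [3.5→4.5]: (12.20+7.83)/2 × 1 = 10.015
  [4.5→5.5]: (7.83+5.03)/2 × 1 = 6.43
  Sum = 123.02 mg/L·hr
Extrapolated tail: C_last / k_e = 5.03 / 0.443 = 11.354
AUC_0→∞ = 123.02 + 11.354 = 134.374 mg/L·hr

AUC = 134.4 mg/L·hr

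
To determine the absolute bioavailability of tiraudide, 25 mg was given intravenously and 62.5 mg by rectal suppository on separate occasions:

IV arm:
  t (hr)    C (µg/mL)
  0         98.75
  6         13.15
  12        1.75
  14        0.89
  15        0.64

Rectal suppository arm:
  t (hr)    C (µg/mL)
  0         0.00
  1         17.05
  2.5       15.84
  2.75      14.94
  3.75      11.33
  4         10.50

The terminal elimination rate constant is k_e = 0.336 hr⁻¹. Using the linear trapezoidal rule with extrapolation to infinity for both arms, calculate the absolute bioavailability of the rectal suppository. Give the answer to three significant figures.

F = 0.0873

Trapezoidal AUC_0→15 (IV):
  [0→6]: (98.75+13.15)/2 × 6 = 335.7
  [6→12]: (13.15+1.75)/2 × 6 = 44.7
  [12→14]: (1.75+0.89)/2 × 2 = 2.64
  [14→15]: (0.89+0.64)/2 × 1 = 0.765
  Sum = 383.805 µg/mL·hr
IV tail: 0.64/0.336 = 1.905; AUC_iv,0→∞ = 383.805 + 1.905 = 385.71 µg/mL·hr
Trapezoidal AUC_0→4 (rectal suppository):
  [0→1]: (0.00+17.05)/2 × 1 = 8.525
  [1→2.5]: (17.05+15.84)/2 × 1.5 = 24.6675
  [2.5→2.75]: (15.84+14.94)/2 × 0.25 = 3.8475
  [2.75→3.75]: (14.94+11.33)/2 × 1 = 13.135
  [3.75→4]: (11.33+10.50)/2 × 0.25 = 2.72875
  Sum = 52.90375 µg/mL·hr
rectal suppository tail: 10.50/0.336 = 31.250; AUC_ev,0→∞ = 52.90375 + 31.250 = 84.15375 µg/mL·hr
F = (AUC_ev/D_ev)/(AUC_iv/D_iv) = (84.15375/62.5)/(385.71/25) = 1.34646/15.4284 = 0.0873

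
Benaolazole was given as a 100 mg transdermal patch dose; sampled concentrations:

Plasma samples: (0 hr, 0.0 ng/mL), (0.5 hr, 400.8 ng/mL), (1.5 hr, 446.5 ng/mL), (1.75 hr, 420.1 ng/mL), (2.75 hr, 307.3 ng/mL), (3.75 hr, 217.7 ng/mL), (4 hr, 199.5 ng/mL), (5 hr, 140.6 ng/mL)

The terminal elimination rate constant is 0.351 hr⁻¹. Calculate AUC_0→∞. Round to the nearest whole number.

AUC = 1881 ng/mL·hr

Trapezoidal AUC_0→5:
  [0→0.5]: (0.0+400.8)/2 × 0.5 = 100.2
  [0.5→1.5]: (400.8+446.5)/2 × 1 = 423.65
  [1.5→1.75]: (446.5+420.1)/2 × 0.25 = 108.325
  [1.75→2.75]: (420.1+307.3)/2 × 1 = 363.7
  [2.75→3.75]: (307.3+217.7)/2 × 1 = 262.5
  [3.75→4]: (217.7+199.5)/2 × 0.25 = 52.15
  [4→5]: (199.5+140.6)/2 × 1 = 170.05
  Sum = 1480.575 ng/mL·hr
Extrapolated tail: C_last / k_e = 140.6 / 0.351 = 400.570
AUC_0→∞ = 1480.575 + 400.570 = 1881.145 ng/mL·hr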